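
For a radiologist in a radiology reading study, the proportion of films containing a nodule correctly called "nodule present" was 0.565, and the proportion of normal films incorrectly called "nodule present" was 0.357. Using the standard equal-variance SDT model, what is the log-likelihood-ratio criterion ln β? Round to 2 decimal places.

z(H) = 0.164
z(FA) = -0.366
ln β = −½·[z(H)² − z(FA)²] = −0.5 × (0.027 − 0.134) = 0.0535

ln β = 0.05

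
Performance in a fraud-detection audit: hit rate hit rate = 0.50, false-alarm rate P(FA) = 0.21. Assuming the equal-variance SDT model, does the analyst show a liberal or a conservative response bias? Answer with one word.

conservative

z(H) = 0.000, z(FA) = -0.806
c = −½·(z(H) + z(FA)) = 0.403
c > 0 → conservative criterion (biased toward responding “no”).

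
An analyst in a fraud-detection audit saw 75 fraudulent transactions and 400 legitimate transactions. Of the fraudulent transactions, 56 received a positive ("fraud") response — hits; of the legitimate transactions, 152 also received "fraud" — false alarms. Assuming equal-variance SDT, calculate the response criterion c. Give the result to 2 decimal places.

c = -0.18

H = 56/75 = 0.7467
FA = 152/400 = 0.3800
Φ⁻¹(0.7467) = 0.664, Φ⁻¹(0.3800) = -0.305
c = −½·[z(H) + z(FA)] = −0.5 × (0.664 + (-0.305)) = -0.1795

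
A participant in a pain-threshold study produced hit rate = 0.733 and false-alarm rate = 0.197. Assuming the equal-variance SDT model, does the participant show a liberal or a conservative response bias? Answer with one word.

z(H) = 0.622, z(FA) = -0.852
c = −½·(z(H) + z(FA)) = 0.115
c > 0 → conservative criterion (biased toward responding “no”).

conservative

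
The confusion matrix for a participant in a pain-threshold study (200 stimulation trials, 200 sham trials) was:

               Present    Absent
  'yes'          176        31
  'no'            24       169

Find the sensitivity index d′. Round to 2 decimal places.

d′ = 2.19

H = 176/200 = 0.8800
FA = 31/200 = 0.1550
z(H) = 1.175
z(FA) = -1.015
d' = z(H) − z(FA) = 1.175 − (-1.015) = 2.190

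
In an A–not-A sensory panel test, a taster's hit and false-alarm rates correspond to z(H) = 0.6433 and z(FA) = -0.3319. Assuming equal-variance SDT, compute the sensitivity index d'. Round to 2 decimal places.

d' = z(H) − z(FA) = 0.6433 − (-0.3319) = 0.9752

d' = 0.98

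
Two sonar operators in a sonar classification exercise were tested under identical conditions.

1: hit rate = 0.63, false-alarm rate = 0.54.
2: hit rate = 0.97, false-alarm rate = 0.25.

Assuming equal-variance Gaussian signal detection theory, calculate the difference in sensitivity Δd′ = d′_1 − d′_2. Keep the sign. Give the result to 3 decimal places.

Δd′ = -2.324

1: z(0.63) = 0.3319, z(0.54) = 0.1004, d' = 0.2315
2: z(0.97) = 1.8808, z(0.25) = -0.6745, d' = 2.5553
Δd' = d'_1 − d'_2 = 0.2315 − 2.5553 = -2.3238
2 has the higher sensitivity.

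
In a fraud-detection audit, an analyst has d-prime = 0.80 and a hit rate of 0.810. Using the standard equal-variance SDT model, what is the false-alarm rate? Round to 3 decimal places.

z(hit rate) = z(0.810) = 0.8779
z(FA) = z(H) − d' = 0.8779 − 0.80 = 0.0779
false-alarm rate = Φ(0.0779) = 0.5310

false-alarm rate = 0.531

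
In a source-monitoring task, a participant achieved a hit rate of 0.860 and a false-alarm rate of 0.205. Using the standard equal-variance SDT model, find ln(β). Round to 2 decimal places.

ln β = -0.24

Φ⁻¹(H) = 1.080
Φ⁻¹(FA) = -0.824
ln β = −½·[z(H)² − z(FA)²] = −0.5 × (1.166 − 0.679) = -0.2435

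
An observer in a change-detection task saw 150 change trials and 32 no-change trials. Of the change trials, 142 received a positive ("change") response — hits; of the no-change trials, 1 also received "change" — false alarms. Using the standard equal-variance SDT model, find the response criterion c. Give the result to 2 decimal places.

c = 0.12

H = 142/150 = 0.9467
FA = 1/32 = 0.0312
z(H) = z(0.9467) = 1.6137
z(FA) = z(0.0312) = -1.8634
c = −½·[z(H) + z(FA)] = −0.5 × (1.6137 + (-1.8634)) = 0.12485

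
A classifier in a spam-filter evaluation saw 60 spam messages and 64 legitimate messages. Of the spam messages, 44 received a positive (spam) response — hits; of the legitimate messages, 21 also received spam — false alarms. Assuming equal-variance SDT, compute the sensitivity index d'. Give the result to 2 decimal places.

d' = 1.07

H = 44/60 = 0.7333
FA = 21/64 = 0.3281
Φ⁻¹(H) = 0.623
Φ⁻¹(FA) = -0.445
d' = z(H) − z(FA) = 0.623 − (-0.445) = 1.068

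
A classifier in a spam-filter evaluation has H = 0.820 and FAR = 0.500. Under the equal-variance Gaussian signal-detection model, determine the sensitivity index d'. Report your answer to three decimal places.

Φ⁻¹(H) = Φ⁻¹(0.820) = 0.9154
Φ⁻¹(FA) = Φ⁻¹(0.500) = 0.0000
d' = z(H) − z(FA) = 0.9154 − 0.0000 = 0.9154

d' = 0.915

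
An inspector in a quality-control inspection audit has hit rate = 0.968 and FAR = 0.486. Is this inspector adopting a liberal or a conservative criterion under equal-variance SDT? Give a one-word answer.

z(H) = 1.852, z(FA) = -0.035
c = −½·(z(H) + z(FA)) = -0.9085
c < 0 → liberal criterion (biased toward responding “yes”).

liberal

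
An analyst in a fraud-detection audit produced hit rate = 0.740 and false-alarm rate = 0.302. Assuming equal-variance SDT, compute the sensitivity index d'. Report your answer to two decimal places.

d' = 1.16

z(H) = 0.643
z(FA) = -0.519
d' = z(H) − z(FA) = 0.643 − (-0.519) = 1.162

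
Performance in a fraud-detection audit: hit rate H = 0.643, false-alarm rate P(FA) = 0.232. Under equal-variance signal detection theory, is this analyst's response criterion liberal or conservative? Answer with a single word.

z(H) = 0.366, z(FA) = -0.732
c = −½·(z(H) + z(FA)) = 0.183
c > 0 → conservative criterion (biased toward responding “no”).

conservative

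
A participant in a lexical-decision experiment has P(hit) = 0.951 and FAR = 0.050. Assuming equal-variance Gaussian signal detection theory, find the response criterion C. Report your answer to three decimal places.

z(H) = z(0.951) = 1.6546
z(FA) = z(0.050) = -1.6449
c = −½·[z(H) + z(FA)] = −0.5 × (1.6546 + (-1.6449)) = -0.00485
c < 0: the participant has a liberal response bias.

C = -0.005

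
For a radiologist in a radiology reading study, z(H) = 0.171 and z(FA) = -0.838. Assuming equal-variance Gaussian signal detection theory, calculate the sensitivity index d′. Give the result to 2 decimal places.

d' = z(H) − z(FA) = 0.171 − (-0.838) = 1.009

d′ = 1.01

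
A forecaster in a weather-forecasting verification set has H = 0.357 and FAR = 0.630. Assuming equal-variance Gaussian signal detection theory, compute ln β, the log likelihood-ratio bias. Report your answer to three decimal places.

ln β = -0.012

Φ⁻¹(H) = -0.3665
Φ⁻¹(FA) = 0.3319
ln β = −½·[z(H)² − z(FA)²] = −0.5 × (0.1343 − 0.1102) = -0.01205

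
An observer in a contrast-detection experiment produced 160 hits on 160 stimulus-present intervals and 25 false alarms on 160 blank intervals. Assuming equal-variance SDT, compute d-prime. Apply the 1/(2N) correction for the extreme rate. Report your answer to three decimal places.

d-prime = 3.744

The hit rate is 160/160 = 1, so apply the 1/(2N) correction: H → 1 − 1/(2·160) = 0.99687.
z(H) = z(0.99687) = 2.7338
z(FA) = z(0.15625) = -1.0100
d' = 2.7338 − (-1.0100) = 3.7438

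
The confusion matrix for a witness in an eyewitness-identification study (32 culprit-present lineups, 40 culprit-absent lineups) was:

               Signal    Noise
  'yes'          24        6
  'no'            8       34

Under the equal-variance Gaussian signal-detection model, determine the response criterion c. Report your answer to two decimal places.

H = 24/32 = 0.7500
FA = 6/40 = 0.1500
z(H) = 0.6745
z(FA) = -1.0364
c = −½·[z(H) + z(FA)] = −0.5 × (0.6745 + (-1.0364)) = 0.18095
c > 0: the witness has a conservative response bias.

c = 0.18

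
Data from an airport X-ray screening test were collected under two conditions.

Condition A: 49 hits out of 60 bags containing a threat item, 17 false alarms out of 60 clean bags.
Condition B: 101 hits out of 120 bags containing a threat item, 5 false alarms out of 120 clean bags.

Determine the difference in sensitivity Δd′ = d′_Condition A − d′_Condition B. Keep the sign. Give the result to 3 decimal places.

Condition A: z(0.8167) = 0.9029, z(0.2833) = -0.5731, d' = 1.4760
Condition B: z(0.8417) = 1.0015, z(0.0417) = -1.7313, d' = 2.7328
Δd' = d'_Condition A − d'_Condition B = 1.4760 − 2.7328 = -1.2568
Condition B has the higher sensitivity.

Δd′ = -1.257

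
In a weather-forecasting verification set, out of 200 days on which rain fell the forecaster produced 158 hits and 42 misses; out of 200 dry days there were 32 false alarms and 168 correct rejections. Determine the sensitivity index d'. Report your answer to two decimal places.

d' = 1.80

H = 158/200 = 0.7900
FA = 32/200 = 0.1600
z(H) = z(0.7900) = 0.806
z(FA) = z(0.1600) = -0.994
d' = z(H) − z(FA) = 0.806 − (-0.994) = 1.800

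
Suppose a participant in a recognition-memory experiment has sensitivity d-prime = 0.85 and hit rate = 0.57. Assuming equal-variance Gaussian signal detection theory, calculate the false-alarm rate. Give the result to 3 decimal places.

z(hit rate) = z(0.57) = 0.1764
z(FA) = z(H) − d' = 0.1764 − 0.85 = -0.6736
false-alarm rate = Φ(-0.6736) = 0.2503

false-alarm rate = 0.250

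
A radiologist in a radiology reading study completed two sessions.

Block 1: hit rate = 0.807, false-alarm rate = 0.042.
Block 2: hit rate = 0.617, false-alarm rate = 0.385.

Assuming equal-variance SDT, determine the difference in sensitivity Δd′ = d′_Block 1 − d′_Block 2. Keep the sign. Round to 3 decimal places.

Δd′ = 2.005

Block 1: z(0.807) = 0.8669, z(0.042) = -1.7279, d' = 2.5948
Block 2: z(0.617) = 0.2976, z(0.385) = -0.2924, d' = 0.5900
Δd' = d'_Block 1 − d'_Block 2 = 2.5948 − 0.5900 = 2.0048
Block 1 has the higher sensitivity.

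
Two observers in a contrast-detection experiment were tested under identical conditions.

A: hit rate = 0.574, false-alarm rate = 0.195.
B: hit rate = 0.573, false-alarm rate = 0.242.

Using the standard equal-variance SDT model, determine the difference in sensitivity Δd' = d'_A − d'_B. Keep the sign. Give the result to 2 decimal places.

Δd' = 0.16

A: z(0.574) = 0.187, z(0.195) = -0.860, d' = 1.047
B: z(0.573) = 0.184, z(0.242) = -0.700, d' = 0.884
Δd' = d'_A − d'_B = 1.047 − 0.884 = 0.163
A has the higher sensitivity.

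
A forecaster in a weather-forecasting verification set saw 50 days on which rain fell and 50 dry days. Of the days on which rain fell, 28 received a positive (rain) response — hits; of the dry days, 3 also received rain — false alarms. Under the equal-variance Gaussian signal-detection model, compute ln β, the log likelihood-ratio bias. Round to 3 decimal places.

H = 28/50 = 0.5600
FA = 3/50 = 0.0600
Φ⁻¹(0.5600) = 0.1510, Φ⁻¹(0.0600) = -1.5548
ln β = −½·[z(H)² − z(FA)²] = −0.5 × (0.0228 − 2.4174) = 1.1973

ln β = 1.197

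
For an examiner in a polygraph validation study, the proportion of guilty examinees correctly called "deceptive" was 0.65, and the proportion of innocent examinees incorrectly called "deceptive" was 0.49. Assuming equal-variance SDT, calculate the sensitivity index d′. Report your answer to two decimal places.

z(H) = z(0.65) = 0.385
z(FA) = z(0.49) = -0.025
d' = z(H) − z(FA) = 0.385 − (-0.025) = 0.410

d′ = 0.41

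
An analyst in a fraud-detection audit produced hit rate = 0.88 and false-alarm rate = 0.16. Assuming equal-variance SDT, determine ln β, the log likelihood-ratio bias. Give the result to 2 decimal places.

Φ⁻¹(H) = Φ⁻¹(0.88) = 1.175
Φ⁻¹(FA) = Φ⁻¹(0.16) = -0.994
ln β = −½·[z(H)² − z(FA)²] = −0.5 × (1.381 − 0.988) = -0.1965

ln β = -0.20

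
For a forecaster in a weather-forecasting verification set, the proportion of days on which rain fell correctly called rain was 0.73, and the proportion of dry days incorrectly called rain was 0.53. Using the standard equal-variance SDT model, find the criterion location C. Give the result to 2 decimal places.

z(0.73) = 0.613, z(0.53) = 0.075
c = −½·[z(H) + z(FA)] = −0.5 × (0.613 + 0.075) = -0.344
c < 0: the forecaster has a liberal response bias.

C = -0.34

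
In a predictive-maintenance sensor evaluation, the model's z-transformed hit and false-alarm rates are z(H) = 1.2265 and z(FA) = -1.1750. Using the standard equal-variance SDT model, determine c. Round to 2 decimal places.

c = -0.03

c = −½·[z(H) + z(FA)] = −½·(1.2265 + (-1.1750)) = -0.02575
c < 0: the model has a liberal response bias.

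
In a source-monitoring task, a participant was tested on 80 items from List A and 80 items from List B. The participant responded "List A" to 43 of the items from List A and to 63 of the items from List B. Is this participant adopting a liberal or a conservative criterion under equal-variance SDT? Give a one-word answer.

liberal

z(H) = 0.094, z(FA) = 0.798
c = −½·(z(H) + z(FA)) = -0.446
c < 0 → liberal criterion (biased toward responding “yes”).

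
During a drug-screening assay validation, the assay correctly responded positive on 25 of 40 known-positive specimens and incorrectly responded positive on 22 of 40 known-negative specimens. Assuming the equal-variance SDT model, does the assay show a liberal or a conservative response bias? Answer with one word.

z(H) = 0.319, z(FA) = 0.126
c = −½·(z(H) + z(FA)) = -0.2225
c < 0 → liberal criterion (biased toward responding “yes”).

liberal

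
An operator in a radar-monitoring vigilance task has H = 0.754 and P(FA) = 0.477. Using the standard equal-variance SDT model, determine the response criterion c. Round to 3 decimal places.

z(0.754) = 0.6871, z(0.477) = -0.0577
c = −½·[z(H) + z(FA)] = −0.5 × (0.6871 + (-0.0577)) = -0.3147
c < 0: the operator has a liberal response bias.

c = -0.315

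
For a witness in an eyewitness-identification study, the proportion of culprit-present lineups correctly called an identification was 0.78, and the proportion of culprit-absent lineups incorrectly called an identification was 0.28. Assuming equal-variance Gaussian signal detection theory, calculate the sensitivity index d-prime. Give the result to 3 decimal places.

z(0.78) = 0.7722, z(0.28) = -0.5828
d' = z(H) − z(FA) = 0.7722 − (-0.5828) = 1.3550

d-prime = 1.355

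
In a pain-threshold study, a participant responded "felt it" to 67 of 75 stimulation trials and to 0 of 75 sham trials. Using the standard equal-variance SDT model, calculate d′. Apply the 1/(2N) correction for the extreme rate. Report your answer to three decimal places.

d′ = 3.719

The false-alarm rate is 0/75 = 0, so apply the 1/(2N) correction: FA → 1/(2·75) = 0.00667.
z(H) = z(0.89333) = 1.2444
z(FA) = z(0.00667) = -2.4746
d' = 1.2444 − (-2.4746) = 3.7190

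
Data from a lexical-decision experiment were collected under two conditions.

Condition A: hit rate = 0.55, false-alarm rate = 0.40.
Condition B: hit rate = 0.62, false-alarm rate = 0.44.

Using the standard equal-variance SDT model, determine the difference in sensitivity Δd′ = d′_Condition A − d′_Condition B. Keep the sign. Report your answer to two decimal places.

Condition A: z(0.55) = 0.126, z(0.40) = -0.253, d' = 0.379
Condition B: z(0.62) = 0.305, z(0.44) = -0.151, d' = 0.456
Δd' = d'_Condition A − d'_Condition B = 0.379 − 0.456 = -0.077
Condition B has the higher sensitivity.

Δd′ = -0.08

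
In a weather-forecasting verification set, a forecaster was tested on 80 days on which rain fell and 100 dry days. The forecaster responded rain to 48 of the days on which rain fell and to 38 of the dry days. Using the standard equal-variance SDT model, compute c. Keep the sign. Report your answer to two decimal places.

H = 48/80 = 0.6000
FA = 38/100 = 0.3800
z(H) = z(0.6000) = 0.253
z(FA) = z(0.3800) = -0.305
c = −½·[z(H) + z(FA)] = −0.5 × (0.253 + (-0.305)) = 0.026
c > 0: the forecaster has a conservative response bias.

c = 0.03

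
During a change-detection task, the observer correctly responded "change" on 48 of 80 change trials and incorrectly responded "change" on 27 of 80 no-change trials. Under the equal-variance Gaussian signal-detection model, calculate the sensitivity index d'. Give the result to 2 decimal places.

H = 48/80 = 0.6000
FA = 27/80 = 0.3375
z(H) = z(0.6000) = 0.253
z(FA) = z(0.3375) = -0.419
d' = z(H) − z(FA) = 0.253 − (-0.419) = 0.672

d' = 0.67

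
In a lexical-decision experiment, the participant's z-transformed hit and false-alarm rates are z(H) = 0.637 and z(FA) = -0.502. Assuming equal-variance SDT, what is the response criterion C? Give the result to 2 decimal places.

c = −½·[z(H) + z(FA)] = −½·(0.637 + (-0.502)) = -0.0675
c < 0: the participant has a liberal response bias.

C = -0.07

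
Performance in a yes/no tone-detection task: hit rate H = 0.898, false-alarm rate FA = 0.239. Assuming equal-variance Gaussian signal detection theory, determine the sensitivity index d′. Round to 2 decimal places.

z(0.898) = 1.270, z(0.239) = -0.710
d' = z(H) − z(FA) = 1.270 − (-0.710) = 1.980

d′ = 1.98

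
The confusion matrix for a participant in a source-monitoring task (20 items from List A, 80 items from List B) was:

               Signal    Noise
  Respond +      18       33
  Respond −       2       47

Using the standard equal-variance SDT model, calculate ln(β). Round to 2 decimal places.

ln β = -0.80

H = 18/20 = 0.9000
FA = 33/80 = 0.4125
z(H) = 1.282
z(FA) = -0.221
ln β = −½·[z(H)² − z(FA)²] = −0.5 × (1.644 − 0.049) = -0.7975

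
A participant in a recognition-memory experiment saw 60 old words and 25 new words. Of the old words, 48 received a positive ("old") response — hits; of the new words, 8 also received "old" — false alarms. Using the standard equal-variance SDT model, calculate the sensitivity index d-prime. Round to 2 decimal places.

H = 48/60 = 0.8000
FA = 8/25 = 0.3200
z(H) = z(0.8000) = 0.842
z(FA) = z(0.3200) = -0.468
d' = z(H) − z(FA) = 0.842 − (-0.468) = 1.310

d-prime = 1.31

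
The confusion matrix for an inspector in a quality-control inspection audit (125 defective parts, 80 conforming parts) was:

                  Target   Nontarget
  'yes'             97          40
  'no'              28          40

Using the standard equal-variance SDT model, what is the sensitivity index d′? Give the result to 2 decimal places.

H = 97/125 = 0.7760
FA = 40/80 = 0.5000
z(H) = 0.759
z(FA) = 0.000
d' = z(H) − z(FA) = 0.759 − 0.000 = 0.759

d′ = 0.76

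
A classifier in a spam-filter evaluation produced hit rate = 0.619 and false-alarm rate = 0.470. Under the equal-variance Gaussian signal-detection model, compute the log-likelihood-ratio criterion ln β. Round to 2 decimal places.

ln β = -0.04

z(0.619) = 0.303, z(0.470) = -0.075
ln β = −½·[z(H)² − z(FA)²] = −0.5 × (0.092 − 0.006) = -0.043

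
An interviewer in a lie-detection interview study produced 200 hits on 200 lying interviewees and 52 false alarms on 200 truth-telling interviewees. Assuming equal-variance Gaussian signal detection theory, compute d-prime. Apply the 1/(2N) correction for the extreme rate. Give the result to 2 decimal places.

d-prime = 3.45

The hit rate is 200/200 = 1, so apply the 1/(2N) correction: H → 1 − 1/(2·200) = 0.99750.
z(H) = z(0.99750) = 2.807
z(FA) = z(0.26000) = -0.643
d' = 2.807 − (-0.643) = 3.450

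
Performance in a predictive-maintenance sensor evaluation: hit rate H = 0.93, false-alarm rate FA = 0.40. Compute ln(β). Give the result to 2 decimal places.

ln β = -1.06

Φ⁻¹(0.93) = 1.476, Φ⁻¹(0.40) = -0.253
ln β = −½·[z(H)² − z(FA)²] = −0.5 × (2.179 − 0.064) = -1.0575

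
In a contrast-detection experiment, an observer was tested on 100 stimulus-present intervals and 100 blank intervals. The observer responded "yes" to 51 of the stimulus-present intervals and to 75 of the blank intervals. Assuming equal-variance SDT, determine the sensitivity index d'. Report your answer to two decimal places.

d' = -0.65

H = 51/100 = 0.5100
FA = 75/100 = 0.7500
Φ⁻¹(H) = Φ⁻¹(0.5100) = 0.0251
Φ⁻¹(FA) = Φ⁻¹(0.7500) = 0.6745
d' = z(H) − z(FA) = 0.0251 − 0.6745 = -0.6494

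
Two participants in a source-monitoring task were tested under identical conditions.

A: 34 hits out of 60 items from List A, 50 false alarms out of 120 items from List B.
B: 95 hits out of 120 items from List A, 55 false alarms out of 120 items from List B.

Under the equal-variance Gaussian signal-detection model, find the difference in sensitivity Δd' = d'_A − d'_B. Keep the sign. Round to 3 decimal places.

Δd' = -0.539

A: z(0.5667) = 0.1680, z(0.4167) = -0.2103, d' = 0.3783
B: z(0.7917) = 0.8123, z(0.4583) = -0.1047, d' = 0.9170
Δd' = d'_A − d'_B = 0.3783 − 0.9170 = -0.5387
B has the higher sensitivity.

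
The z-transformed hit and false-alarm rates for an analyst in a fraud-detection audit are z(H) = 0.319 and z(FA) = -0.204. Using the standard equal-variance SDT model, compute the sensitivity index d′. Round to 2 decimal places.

d′ = 0.52

d' = z(H) − z(FA) = 0.319 − (-0.204) = 0.523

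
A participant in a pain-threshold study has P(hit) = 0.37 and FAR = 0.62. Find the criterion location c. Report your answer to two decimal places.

Φ⁻¹(H) = -0.3319
Φ⁻¹(FA) = 0.3055
c = −½·[z(H) + z(FA)] = −0.5 × (-0.3319 + 0.3055) = 0.0132
c > 0: the participant has a conservative response bias.

c = 0.01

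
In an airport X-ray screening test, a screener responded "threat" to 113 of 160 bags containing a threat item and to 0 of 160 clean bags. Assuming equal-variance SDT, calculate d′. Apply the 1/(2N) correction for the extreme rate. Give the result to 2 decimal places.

The false-alarm rate is 0/160 = 0, so apply the 1/(2N) correction: FA → 1/(2·160) = 0.00313.
z(H) = z(0.70625) = 0.542
z(FA) = z(0.00313) = -2.734
d' = 0.542 − (-2.734) = 3.276

d′ = 3.28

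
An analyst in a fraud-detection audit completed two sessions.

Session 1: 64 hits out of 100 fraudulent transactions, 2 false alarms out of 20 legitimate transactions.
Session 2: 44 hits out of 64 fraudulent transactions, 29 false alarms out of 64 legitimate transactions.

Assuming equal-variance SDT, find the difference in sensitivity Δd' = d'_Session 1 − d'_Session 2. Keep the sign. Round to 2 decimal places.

Δd' = 1.03

Session 1: z(0.6400) = 0.358, z(0.1000) = -1.282, d' = 1.640
Session 2: z(0.6875) = 0.489, z(0.4531) = -0.118, d' = 0.607
Δd' = d'_Session 1 − d'_Session 2 = 1.640 − 0.607 = 1.033
Session 1 has the higher sensitivity.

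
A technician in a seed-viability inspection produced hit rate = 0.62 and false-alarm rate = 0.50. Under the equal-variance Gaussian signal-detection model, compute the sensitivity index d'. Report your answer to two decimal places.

z(0.62) = 0.305, z(0.50) = 0.000
d' = z(H) − z(FA) = 0.305 − 0.000 = 0.305

d' = 0.31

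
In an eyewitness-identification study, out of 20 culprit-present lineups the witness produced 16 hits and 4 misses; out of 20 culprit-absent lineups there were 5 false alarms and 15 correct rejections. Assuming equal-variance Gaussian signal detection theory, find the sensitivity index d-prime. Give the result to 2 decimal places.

d-prime = 1.52

H = 16/20 = 0.8000
FA = 5/20 = 0.2500
z(H) = 0.842
z(FA) = -0.674
d' = z(H) − z(FA) = 0.842 − (-0.674) = 1.516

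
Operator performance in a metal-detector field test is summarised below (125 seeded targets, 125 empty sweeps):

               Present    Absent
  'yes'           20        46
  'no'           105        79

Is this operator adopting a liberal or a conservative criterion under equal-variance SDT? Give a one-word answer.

conservative

z(H) = -0.994, z(FA) = -0.337
c = −½·(z(H) + z(FA)) = 0.6655
c > 0 → conservative criterion (biased toward responding “no”).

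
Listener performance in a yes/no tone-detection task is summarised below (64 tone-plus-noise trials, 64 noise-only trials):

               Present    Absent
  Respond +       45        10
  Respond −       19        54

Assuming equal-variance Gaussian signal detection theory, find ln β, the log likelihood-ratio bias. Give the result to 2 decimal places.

ln β = 0.37

H = 45/64 = 0.7031
FA = 10/64 = 0.1562
z(0.7031) = 0.533, z(0.1562) = -1.010
ln β = −½·[z(H)² − z(FA)²] = −0.5 × (0.284 − 1.020) = 0.368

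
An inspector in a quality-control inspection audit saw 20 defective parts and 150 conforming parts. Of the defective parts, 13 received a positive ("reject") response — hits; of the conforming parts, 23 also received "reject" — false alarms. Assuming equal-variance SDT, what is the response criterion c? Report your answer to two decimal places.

H = 13/20 = 0.6500
FA = 23/150 = 0.1533
Φ⁻¹(H) = Φ⁻¹(0.6500) = 0.3853
Φ⁻¹(FA) = Φ⁻¹(0.1533) = -1.0224
c = −½·[z(H) + z(FA)] = −0.5 × (0.3853 + (-1.0224)) = 0.31855

c = 0.32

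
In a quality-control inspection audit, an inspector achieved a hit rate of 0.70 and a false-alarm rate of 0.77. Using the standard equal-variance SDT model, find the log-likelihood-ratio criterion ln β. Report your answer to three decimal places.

Φ⁻¹(H) = Φ⁻¹(0.70) = 0.5244
Φ⁻¹(FA) = Φ⁻¹(0.77) = 0.7388
ln β = −½·[z(H)² − z(FA)²] = −0.5 × (0.2750 − 0.5458) = 0.1354

ln β = 0.135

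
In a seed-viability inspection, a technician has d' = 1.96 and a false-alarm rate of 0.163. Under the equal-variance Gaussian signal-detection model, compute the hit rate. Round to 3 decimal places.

z(false-alarm rate) = z(0.163) = -0.9822
z(H) = z(FA) + d' = -0.9822 + 1.96 = 0.9778
hit rate = Φ(0.9778) = 0.8359

hit rate = 0.836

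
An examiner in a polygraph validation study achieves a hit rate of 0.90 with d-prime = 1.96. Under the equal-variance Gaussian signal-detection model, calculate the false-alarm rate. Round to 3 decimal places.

z(hit rate) = z(0.90) = 1.2816
z(FA) = z(H) − d' = 1.2816 − 1.96 = -0.6784
false-alarm rate = Φ(-0.6784) = 0.2488

false-alarm rate = 0.249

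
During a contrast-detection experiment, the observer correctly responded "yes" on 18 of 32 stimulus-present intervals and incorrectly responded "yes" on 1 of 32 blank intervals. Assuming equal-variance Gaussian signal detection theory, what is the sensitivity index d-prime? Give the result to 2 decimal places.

H = 18/32 = 0.5625
FA = 1/32 = 0.0312
Φ⁻¹(H) = 0.157
Φ⁻¹(FA) = -1.863
d' = z(H) − z(FA) = 0.157 − (-1.863) = 2.020

d-prime = 2.02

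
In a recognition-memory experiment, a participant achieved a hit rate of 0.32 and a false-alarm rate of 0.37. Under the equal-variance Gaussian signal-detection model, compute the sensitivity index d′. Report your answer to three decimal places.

d′ = -0.136

Φ⁻¹(H) = -0.4677
Φ⁻¹(FA) = -0.3319
d' = z(H) − z(FA) = -0.4677 − (-0.3319) = -0.1358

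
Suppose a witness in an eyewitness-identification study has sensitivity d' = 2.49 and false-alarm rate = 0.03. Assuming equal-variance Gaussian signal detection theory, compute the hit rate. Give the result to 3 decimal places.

hit rate = 0.729

z(false-alarm rate) = z(0.03) = -1.8808
z(H) = z(FA) + d' = -1.8808 + 2.49 = 0.6092
hit rate = Φ(0.6092) = 0.7288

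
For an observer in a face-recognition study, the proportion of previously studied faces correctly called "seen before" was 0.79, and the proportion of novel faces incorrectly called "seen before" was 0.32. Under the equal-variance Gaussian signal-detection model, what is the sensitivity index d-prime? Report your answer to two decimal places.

d-prime = 1.27

z(0.79) = 0.8064, z(0.32) = -0.4677
d' = z(H) − z(FA) = 0.8064 − (-0.4677) = 1.2741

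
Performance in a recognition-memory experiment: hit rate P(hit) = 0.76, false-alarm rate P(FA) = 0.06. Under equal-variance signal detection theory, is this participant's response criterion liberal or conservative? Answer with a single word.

conservative

z(H) = 0.706, z(FA) = -1.555
c = −½·(z(H) + z(FA)) = 0.4245
c > 0 → conservative criterion (biased toward responding “no”).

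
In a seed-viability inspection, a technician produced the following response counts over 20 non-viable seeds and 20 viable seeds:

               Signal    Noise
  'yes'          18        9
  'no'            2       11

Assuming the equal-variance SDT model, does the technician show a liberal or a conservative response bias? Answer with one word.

liberal

z(H) = 1.282, z(FA) = -0.126
c = −½·(z(H) + z(FA)) = -0.578
c < 0 → liberal criterion (biased toward responding “yes”).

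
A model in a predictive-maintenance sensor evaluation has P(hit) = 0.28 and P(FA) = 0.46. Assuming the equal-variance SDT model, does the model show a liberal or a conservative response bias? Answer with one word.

z(H) = -0.583, z(FA) = -0.100
c = −½·(z(H) + z(FA)) = 0.3415
c > 0 → conservative criterion (biased toward responding “no”).

conservative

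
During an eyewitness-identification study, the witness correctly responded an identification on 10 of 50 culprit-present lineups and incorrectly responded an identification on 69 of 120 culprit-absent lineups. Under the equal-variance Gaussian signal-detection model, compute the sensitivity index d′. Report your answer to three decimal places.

d′ = -1.031

H = 10/50 = 0.2000
FA = 69/120 = 0.5750
z(H) = z(0.2000) = -0.8416
z(FA) = z(0.5750) = 0.1891
d' = z(H) − z(FA) = -0.8416 − 0.1891 = -1.0307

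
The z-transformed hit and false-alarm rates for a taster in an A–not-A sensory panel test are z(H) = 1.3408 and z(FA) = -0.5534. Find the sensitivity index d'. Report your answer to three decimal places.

d' = 1.894

d' = z(H) − z(FA) = 1.3408 − (-0.5534) = 1.8942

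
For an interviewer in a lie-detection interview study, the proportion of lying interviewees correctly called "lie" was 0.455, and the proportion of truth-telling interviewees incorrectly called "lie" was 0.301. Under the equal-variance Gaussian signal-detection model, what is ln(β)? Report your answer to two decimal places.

z(H) = z(0.455) = -0.113
z(FA) = z(0.301) = -0.522
ln β = −½·[z(H)² − z(FA)²] = −0.5 × (0.013 − 0.272) = 0.1295

ln β = 0.13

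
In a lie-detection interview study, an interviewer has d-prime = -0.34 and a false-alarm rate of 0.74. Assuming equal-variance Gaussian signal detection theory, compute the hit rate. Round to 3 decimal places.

z(false-alarm rate) = z(0.74) = 0.6433
z(H) = z(FA) + d' = 0.6433 + (-0.34) = 0.3033
hit rate = Φ(0.3033) = 0.6192

hit rate = 0.619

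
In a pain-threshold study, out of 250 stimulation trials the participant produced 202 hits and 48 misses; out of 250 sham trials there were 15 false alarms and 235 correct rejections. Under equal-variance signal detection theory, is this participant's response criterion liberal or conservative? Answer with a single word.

z(H) = 0.871, z(FA) = -1.555
c = −½·(z(H) + z(FA)) = 0.342
c > 0 → conservative criterion (biased toward responding “no”).

conservative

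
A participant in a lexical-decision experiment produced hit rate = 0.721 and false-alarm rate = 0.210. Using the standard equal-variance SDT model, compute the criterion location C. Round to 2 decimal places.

C = 0.11

z(H) = z(0.721) = 0.586
z(FA) = z(0.210) = -0.806
c = −½·[z(H) + z(FA)] = −0.5 × (0.586 + (-0.806)) = 0.110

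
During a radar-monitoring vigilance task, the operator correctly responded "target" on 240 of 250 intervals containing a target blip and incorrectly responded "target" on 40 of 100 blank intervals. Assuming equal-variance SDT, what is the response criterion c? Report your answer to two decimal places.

H = 240/250 = 0.9600
FA = 40/100 = 0.4000
z(H) = 1.751
z(FA) = -0.253
c = −½·[z(H) + z(FA)] = −0.5 × (1.751 + (-0.253)) = -0.749

c = -0.75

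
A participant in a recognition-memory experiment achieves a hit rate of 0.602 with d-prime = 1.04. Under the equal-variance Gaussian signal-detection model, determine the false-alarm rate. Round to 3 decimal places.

z(hit rate) = z(0.602) = 0.2585
z(FA) = z(H) − d' = 0.2585 − 1.04 = -0.7815
false-alarm rate = Φ(-0.7815) = 0.2173

false-alarm rate = 0.217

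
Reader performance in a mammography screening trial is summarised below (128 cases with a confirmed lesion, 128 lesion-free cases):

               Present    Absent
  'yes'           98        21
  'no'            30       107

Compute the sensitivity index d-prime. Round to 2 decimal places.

d-prime = 1.70

H = 98/128 = 0.7656
FA = 21/128 = 0.1641
Φ⁻¹(0.7656) = 0.7244, Φ⁻¹(0.1641) = -0.9777
d' = z(H) − z(FA) = 0.7244 − (-0.9777) = 1.7021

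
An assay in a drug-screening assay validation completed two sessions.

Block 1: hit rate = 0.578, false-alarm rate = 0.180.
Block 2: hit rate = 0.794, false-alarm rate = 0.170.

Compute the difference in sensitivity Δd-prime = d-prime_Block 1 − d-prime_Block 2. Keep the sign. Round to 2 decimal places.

Δd-prime = -0.66

Block 1: z(0.578) = 0.197, z(0.180) = -0.915, d' = 1.112
Block 2: z(0.794) = 0.820, z(0.170) = -0.954, d' = 1.774
Δd' = d'_Block 1 − d'_Block 2 = 1.112 − 1.774 = -0.662
Block 2 has the higher sensitivity.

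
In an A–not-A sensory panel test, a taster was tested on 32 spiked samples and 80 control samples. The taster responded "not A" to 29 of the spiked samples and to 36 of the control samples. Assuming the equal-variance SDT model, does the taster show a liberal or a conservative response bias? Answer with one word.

liberal

z(H) = 1.318, z(FA) = -0.126
c = −½·(z(H) + z(FA)) = -0.596
c < 0 → liberal criterion (biased toward responding “yes”).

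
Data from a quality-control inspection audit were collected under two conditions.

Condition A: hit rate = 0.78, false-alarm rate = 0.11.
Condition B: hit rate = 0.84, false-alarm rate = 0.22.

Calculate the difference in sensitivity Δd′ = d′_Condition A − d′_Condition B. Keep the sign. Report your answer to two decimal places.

Condition A: z(0.78) = 0.772, z(0.11) = -1.227, d' = 1.999
Condition B: z(0.84) = 0.994, z(0.22) = -0.772, d' = 1.766
Δd' = d'_Condition A − d'_Condition B = 1.999 − 1.766 = 0.233
Condition A has the higher sensitivity.

Δd′ = 0.23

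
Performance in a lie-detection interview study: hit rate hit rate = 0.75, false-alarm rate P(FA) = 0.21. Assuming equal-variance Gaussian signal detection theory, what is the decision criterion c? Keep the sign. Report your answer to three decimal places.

Φ⁻¹(H) = Φ⁻¹(0.75) = 0.6745
Φ⁻¹(FA) = Φ⁻¹(0.21) = -0.8064
c = −½·[z(H) + z(FA)] = −0.5 × (0.6745 + (-0.8064)) = 0.06595
c > 0: the interviewer has a conservative response bias.

c = 0.066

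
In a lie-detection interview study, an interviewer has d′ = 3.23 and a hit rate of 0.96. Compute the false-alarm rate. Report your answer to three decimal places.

z(hit rate) = z(0.96) = 1.7507
z(FA) = z(H) − d' = 1.7507 − 3.23 = -1.4793
false-alarm rate = Φ(-1.4793) = 0.0695

false-alarm rate = 0.070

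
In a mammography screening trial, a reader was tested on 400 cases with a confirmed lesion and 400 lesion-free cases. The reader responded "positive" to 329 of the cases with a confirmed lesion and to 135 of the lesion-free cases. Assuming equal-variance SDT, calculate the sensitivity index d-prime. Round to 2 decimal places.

H = 329/400 = 0.8225
FA = 135/400 = 0.3375
z(0.8225) = 0.925, z(0.3375) = -0.419
d' = z(H) − z(FA) = 0.925 − (-0.419) = 1.344

d-prime = 1.34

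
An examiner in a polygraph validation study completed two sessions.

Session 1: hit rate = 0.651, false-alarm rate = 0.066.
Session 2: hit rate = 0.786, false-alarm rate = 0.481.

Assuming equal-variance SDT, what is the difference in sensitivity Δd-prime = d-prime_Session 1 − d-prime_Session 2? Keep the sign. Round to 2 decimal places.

Δd-prime = 1.05

Session 1: z(0.651) = 0.388, z(0.066) = -1.506, d' = 1.894
Session 2: z(0.786) = 0.793, z(0.481) = -0.048, d' = 0.841
Δd' = d'_Session 1 − d'_Session 2 = 1.894 − 0.841 = 1.053
Session 1 has the higher sensitivity.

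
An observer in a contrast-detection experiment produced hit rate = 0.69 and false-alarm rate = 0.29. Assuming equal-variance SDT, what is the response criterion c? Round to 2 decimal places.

c = 0.03

Φ⁻¹(H) = 0.496
Φ⁻¹(FA) = -0.553
c = −½·[z(H) + z(FA)] = −0.5 × (0.496 + (-0.553)) = 0.0285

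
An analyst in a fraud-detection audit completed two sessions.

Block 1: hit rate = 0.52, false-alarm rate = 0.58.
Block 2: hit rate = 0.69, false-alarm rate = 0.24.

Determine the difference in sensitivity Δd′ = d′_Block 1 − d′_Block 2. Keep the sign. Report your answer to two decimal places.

Δd′ = -1.35

Block 1: z(0.52) = 0.050, z(0.58) = 0.202, d' = -0.152
Block 2: z(0.69) = 0.496, z(0.24) = -0.706, d' = 1.202
Δd' = d'_Block 1 − d'_Block 2 = -0.152 − 1.202 = -1.354
Block 2 has the higher sensitivity.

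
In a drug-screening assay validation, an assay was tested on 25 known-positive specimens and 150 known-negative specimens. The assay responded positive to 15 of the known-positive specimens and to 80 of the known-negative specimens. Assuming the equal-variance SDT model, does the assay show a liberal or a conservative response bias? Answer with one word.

liberal

z(H) = 0.253, z(FA) = 0.084
c = −½·(z(H) + z(FA)) = -0.1685
c < 0 → liberal criterion (biased toward responding “yes”).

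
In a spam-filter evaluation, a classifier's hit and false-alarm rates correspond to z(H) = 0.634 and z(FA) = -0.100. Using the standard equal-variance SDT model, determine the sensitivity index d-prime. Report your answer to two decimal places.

d' = z(H) − z(FA) = 0.634 − (-0.100) = 0.734

d-prime = 0.73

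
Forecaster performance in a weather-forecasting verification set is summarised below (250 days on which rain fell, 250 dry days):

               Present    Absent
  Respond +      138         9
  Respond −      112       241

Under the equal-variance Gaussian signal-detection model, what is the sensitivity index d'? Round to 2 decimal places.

d' = 1.93

H = 138/250 = 0.5520
FA = 9/250 = 0.0360
Φ⁻¹(H) = 0.131
Φ⁻¹(FA) = -1.799
d' = z(H) − z(FA) = 0.131 − (-1.799) = 1.930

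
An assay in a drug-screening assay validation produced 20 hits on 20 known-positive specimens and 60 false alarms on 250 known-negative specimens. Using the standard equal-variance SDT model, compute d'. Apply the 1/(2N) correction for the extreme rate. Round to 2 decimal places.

The hit rate is 20/20 = 1, so apply the 1/(2N) correction: H → 1 − 1/(2·20) = 0.97500.
z(H) = z(0.97500) = 1.960
z(FA) = z(0.24000) = -0.706
d' = 1.960 − (-0.706) = 2.666

d' = 2.67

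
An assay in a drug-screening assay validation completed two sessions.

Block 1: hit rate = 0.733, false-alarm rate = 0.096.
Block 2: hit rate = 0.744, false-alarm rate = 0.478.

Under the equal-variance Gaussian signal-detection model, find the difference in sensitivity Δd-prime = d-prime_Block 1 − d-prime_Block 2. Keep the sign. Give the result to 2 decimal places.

Block 1: z(0.733) = 0.622, z(0.096) = -1.305, d' = 1.927
Block 2: z(0.744) = 0.656, z(0.478) = -0.055, d' = 0.711
Δd' = d'_Block 1 − d'_Block 2 = 1.927 − 0.711 = 1.216
Block 1 has the higher sensitivity.

Δd-prime = 1.22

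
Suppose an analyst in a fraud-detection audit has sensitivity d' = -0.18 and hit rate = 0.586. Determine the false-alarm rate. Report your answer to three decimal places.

z(hit rate) = z(0.586) = 0.2173
z(FA) = z(H) − d' = 0.2173 − (-0.18) = 0.3973
false-alarm rate = Φ(0.3973) = 0.6544

false-alarm rate = 0.654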